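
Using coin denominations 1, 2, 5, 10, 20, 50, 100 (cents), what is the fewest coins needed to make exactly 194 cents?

Use the largest denomination that fits, subtract, and repeat.
194 = 1×100 + 1×50 + 2×20 + 2×2
Total coins = 1 + 1 + 2 + 2 = 6

6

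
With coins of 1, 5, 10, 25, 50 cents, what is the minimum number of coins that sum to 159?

Greedy: take as many of the largest coin as possible, then repeat with the remainder.
159 − 3×50→9 − 1×5→4 − 4×1→0
Total coins = 3 + 1 + 4 = 8

8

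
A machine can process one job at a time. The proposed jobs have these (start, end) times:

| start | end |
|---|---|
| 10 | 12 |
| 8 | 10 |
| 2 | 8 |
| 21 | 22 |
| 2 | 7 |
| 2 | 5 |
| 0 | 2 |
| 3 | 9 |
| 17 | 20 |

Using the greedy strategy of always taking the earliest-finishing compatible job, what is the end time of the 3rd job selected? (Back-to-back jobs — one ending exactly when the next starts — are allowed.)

10

Sort by end time and greedily take each interval whose start is ≥ the last chosen end.
Sorted by end: (0,2)  (2,5)  (2,7)  (2,8)  (3,9)  (8,10)  (10,12)  (17,20)  (21,22)
take (0,2); take (2,5); skip (2,7); take (8,10); take (10,12); take (17,20); take (21,22).
Selected: (0,2) (2,5) (8,10) (10,12) (17,20) (21,22)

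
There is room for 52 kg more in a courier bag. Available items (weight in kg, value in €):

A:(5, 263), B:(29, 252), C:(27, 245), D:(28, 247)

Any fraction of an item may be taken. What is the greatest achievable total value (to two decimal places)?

684.43

Greedy by value/weight ratio, highest first.
Ratios (sorted): A 52.60, C 9.07, D 8.82, B 8.69
take A (5 @ 263); take C (27 @ 245); take 20/28 of D → 176.43. Capacity used 52/52.
Total value = 684.43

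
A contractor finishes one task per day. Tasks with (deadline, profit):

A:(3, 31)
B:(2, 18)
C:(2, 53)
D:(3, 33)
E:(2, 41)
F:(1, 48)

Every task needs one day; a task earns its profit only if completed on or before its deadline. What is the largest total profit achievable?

134

Sort by profit descending; place each in the latest free slot ≤ its deadline.
By profit: C(d2,53), F(d1,48), E(d2,41), D(d3,33), A(d3,31), B(d2,18)
C→slot 2; F→slot 1; E skipped; D→slot 3; A skipped; B skipped.
Profit = 48 + 53 + 33 = 134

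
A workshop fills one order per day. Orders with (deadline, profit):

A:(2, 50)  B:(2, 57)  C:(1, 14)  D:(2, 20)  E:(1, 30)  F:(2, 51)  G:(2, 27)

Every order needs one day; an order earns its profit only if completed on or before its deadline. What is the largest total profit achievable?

108

Sort by profit descending; place each in the latest free slot ≤ its deadline.
Profit order: B=57 F=51 A=50 E=30 G=27 D=20 C=14
Assign: B→slot 2, F→slot 1, A skipped, E skipped, G skipped, D skipped, C skipped.
Slots: [1:F] [2:B]
Profit = 51 + 57 = 108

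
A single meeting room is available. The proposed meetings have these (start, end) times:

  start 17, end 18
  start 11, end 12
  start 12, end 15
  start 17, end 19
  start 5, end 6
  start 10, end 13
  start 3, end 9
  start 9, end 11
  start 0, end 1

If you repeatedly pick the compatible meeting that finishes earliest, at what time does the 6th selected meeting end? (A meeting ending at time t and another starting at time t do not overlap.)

18

Sort by end time and greedily take each interval whose start is ≥ the last chosen end.
Sorted by end: (0,1)  (5,6)  (3,9)  (9,11)  (11,12)  (10,13)  (12,15)  (17,18)  (17,19)
take (0,1); take (5,6); skip (3,9); take (9,11); take (11,12); skip (10,13); take (12,15); take (17,18).
Selected: (0,1) (5,6) (9,11) (11,12) (12,15) (17,18)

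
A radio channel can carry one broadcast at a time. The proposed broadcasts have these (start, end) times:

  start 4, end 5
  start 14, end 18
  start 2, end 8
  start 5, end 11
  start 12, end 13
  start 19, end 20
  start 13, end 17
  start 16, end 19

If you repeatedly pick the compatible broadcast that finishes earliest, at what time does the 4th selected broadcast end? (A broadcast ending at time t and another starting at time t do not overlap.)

By end time: (4,5), (2,8), (5,11), (12,13), (13,17), (14,18), (16,19), (19,20).
Pick (4,5); next start ≥ 5 → (5,11); next start ≥ 11 → (12,13); next start ≥ 13 → (13,17); next start ≥ 17 → (19,20).
Selected: (4,5) (5,11) (12,13) (13,17) (19,20)

17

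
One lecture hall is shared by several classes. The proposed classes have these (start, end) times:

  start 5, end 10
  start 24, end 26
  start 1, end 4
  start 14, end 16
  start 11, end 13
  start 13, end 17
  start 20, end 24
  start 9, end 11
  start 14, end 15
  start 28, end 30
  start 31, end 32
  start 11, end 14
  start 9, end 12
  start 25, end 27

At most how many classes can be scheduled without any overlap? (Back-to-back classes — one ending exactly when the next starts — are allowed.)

8

Greedy by earliest finish: after sorting by end time, pick each interval compatible with the last pick.
By end time: (1,4), (5,10), (9,11), (9,12), (11,13), (11,14), (14,15), (14,16), (13,17), (20,24), (24,26), (25,27), (28,30), (31,32).
Pick (1,4); next start ≥ 4 → (5,10); next start ≥ 10 → (11,13); next start ≥ 13 → (14,15); next start ≥ 15 → (20,24); next start ≥ 24 → (24,26); next start ≥ 26 → (28,30); next start ≥ 30 → (31,32).
Selected 8 classes.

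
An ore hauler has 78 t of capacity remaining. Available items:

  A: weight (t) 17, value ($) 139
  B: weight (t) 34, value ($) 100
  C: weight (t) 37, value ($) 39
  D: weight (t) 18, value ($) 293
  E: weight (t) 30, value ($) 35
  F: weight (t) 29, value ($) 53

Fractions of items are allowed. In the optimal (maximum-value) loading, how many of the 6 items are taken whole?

3

Order: D (293/18=16.28) > A (139/17=8.18) > B (100/34=2.94) > F (53/29=1.83) > E (35/30=1.17) > C (39/37=1.05)
Fill: take D (18 @ 293) → take A (17 @ 139) → take B (34 @ 100) → take 9/29 of F → 16.45; 78/78 used.
3 item(s) taken whole; one partial (take 9/29 of F).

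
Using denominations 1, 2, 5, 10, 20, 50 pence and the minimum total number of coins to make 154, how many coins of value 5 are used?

0

Greedy: take as many of the largest coin as possible, then repeat with the remainder.
154 = 3×50 + 2×2
Count of 5: 0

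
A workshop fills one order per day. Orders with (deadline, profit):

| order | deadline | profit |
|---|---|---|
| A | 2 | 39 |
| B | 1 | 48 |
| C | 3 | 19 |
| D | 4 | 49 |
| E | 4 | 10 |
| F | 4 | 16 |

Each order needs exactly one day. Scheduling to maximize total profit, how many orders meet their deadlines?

4

Sort by profit descending; place each in the latest free slot ≤ its deadline.
Profit order: D=49 B=48 A=39 C=19 F=16 E=10
Assign: D→slot 4, B→slot 1, A→slot 2, C→slot 3, F skipped, E skipped.
Slots: [1:B] [2:A] [3:C] [4:D]
4 of 6 scheduled.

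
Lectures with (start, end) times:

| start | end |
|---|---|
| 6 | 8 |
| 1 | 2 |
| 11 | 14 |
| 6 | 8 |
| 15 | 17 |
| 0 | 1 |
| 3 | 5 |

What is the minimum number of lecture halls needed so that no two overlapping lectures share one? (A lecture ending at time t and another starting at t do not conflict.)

Count concurrent intervals with a sweep; the peak is the room count.
Events (time:±→running): 0:+→1 1:-→0 1:+→1 2:-→0 3:+→1 5:-→0 6:+→1 6:+→2 … peak 2.

2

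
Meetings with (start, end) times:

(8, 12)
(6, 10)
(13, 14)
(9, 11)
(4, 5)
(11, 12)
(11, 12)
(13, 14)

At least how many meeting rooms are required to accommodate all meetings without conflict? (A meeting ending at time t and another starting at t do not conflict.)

Count concurrent intervals with a sweep; the peak is the room count.
Events (time:±→running): 4:+→1 5:-→0 6:+→1 8:+→2 9:+→3 … peak 3.

3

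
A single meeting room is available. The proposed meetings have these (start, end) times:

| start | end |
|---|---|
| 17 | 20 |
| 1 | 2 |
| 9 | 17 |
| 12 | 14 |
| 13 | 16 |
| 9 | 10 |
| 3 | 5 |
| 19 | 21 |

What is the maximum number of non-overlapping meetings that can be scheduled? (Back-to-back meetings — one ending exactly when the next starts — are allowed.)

Greedy by earliest finish: after sorting by end time, pick each interval compatible with the last pick.
By end time: (1,2), (3,5), (9,10), (12,14), (13,16), (9,17), (17,20), (19,21).
Pick (1,2); next start ≥ 2 → (3,5); next start ≥ 5 → (9,10); next start ≥ 10 → (12,14); next start ≥ 14 → (17,20).
Selected 5 meetings.

5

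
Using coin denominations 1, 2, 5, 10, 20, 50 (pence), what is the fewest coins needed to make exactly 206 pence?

6

Greedy: take as many of the largest coin as possible, then repeat with the remainder.
206 − 4×50→6 − 1×5→1 − 1×1→0
Total coins = 4 + 1 + 1 = 6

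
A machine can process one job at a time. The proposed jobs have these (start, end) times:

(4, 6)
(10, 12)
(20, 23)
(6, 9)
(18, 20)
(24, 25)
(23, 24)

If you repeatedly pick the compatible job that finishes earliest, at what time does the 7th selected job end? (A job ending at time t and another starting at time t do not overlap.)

25

Sort by end time and greedily take each interval whose start is ≥ the last chosen end.
Sorted by end: (4,6)  (6,9)  (10,12)  (18,20)  (20,23)  (23,24)  (24,25)
take (4,6); take (6,9); take (10,12); take (18,20); take (20,23); take (23,24); take (24,25).
Selected: (4,6) (6,9) (10,12) (18,20) (20,23) (23,24) (24,25)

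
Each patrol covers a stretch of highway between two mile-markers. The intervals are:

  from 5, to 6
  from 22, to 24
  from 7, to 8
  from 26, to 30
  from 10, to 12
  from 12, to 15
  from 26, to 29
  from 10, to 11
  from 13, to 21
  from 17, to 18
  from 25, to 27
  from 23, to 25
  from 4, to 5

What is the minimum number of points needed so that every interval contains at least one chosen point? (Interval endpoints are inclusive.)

7

Sorted: [4,5] [5,6] [7,8] [10,11] [10,12] [12,15] [17,18] [13,21] [22,24] [23,25] [25,27] [26,29] [26,30]
{[4,5],[5,6]} hit by 5; {[7,8]} hit by 8; {[10,11],[10,12]} hit by 11; {[12,15]} hit by 15; {[17,18],[13,21]} hit by 18; {[22,24],[23,25]} hit by 24; {[25,27],[26,29],[26,30]} hit by 27.
Points: 5, 8, 11, 15, 18, 24, 27 (7 total).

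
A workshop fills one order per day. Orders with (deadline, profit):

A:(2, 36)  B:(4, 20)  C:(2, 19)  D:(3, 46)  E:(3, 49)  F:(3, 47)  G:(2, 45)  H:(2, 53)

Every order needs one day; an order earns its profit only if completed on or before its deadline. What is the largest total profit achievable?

Take jobs in profit order; each goes to the latest open slot no later than its deadline.
Profit order: H=53 E=49 F=47 D=46 G=45 A=36 B=20 C=19
Assign: H→slot 2, E→slot 3, F→slot 1, D skipped, G skipped, A skipped, B→slot 4, C skipped.
Slots: [1:F] [2:H] [3:E] [4:B]
Profit = 47 + 53 + 49 + 20 = 169

169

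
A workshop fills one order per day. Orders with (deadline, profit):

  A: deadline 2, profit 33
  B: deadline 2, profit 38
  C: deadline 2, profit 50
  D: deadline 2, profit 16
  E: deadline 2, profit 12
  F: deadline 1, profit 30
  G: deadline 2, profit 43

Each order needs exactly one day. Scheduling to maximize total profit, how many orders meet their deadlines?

2

Sort by profit descending; place each in the latest free slot ≤ its deadline.
Profit order: C=50 G=43 B=38 A=33 F=30 D=16 E=12
Assign: C→slot 2, G→slot 1, B skipped, A skipped, F skipped, D skipped, E skipped.
Slots: [1:G] [2:C]
2 of 7 scheduled.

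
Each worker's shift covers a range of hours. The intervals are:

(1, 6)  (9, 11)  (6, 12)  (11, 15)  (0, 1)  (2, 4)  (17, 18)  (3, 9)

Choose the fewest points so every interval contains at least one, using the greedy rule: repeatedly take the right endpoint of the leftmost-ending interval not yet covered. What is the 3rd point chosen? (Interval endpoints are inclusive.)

Sorted: [0,1] [2,4] [1,6] [3,9] [9,11] [6,12] [11,15] [17,18]
{[0,1]} hit by 1; {[2,4],[1,6],[3,9]} hit by 4; {[9,11],[6,12],[11,15]} hit by 11; {[17,18]} hit by 18.
Points: 1, 4, 11, 18 (4 total).

11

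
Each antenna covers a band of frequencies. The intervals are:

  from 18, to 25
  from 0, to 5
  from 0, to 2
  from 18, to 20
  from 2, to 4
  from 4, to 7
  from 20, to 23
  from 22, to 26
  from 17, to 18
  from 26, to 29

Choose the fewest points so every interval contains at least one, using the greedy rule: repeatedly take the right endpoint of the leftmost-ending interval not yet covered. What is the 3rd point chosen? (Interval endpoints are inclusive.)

18

Process intervals by earliest right end; each time one isn't hit yet, stab at its right endpoint.
By right end: [0,2]  [2,4]  [0,5]  [4,7]  [17,18]  [18,20]  [20,23]  [18,25]  [22,26]  [26,29]
[0,2] uncovered → point at 2; [4,7] uncovered → point at 7; [17,18] uncovered → point at 18; [20,23] uncovered → point at 23; [26,29] uncovered → point at 29.
Points: 2, 7, 18, 23, 29 (5 total).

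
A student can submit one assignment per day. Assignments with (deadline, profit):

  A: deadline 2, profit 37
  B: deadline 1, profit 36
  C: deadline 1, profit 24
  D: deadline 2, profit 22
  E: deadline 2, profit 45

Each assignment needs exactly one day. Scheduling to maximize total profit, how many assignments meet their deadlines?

Sort by profit descending; place each in the latest free slot ≤ its deadline.
Profit order: E=45 A=37 B=36 C=24 D=22
Assign: E→slot 2, A→slot 1, B skipped, C skipped, D skipped.
Slots: [1:A] [2:E]
2 of 5 scheduled.

2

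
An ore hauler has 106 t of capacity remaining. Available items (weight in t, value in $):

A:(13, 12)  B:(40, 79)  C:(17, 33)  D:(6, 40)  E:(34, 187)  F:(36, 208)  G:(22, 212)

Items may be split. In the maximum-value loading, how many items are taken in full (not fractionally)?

Sort by value per unit weight and fill in that order.
Ratios (sorted): G 9.64, D 6.67, F 5.78, E 5.50, B 1.98, C 1.94, A 0.92
take G (22 @ 212); take D (6 @ 40); take F (36 @ 208); take E (34 @ 187); take 8/40 of B → 15.80. Capacity used 106/106.
4 item(s) taken whole; one partial (take 8/40 of B).

4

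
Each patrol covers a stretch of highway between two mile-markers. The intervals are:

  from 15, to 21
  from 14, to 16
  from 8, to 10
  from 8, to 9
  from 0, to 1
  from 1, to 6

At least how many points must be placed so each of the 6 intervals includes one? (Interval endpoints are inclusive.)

3

Sort by right endpoint; whenever an interval is uncovered, place a point at its right end.
Sorted: [0,1] [1,6] [8,9] [8,10] [14,16] [15,21]
{[0,1],[1,6]} hit by 1; {[8,9],[8,10]} hit by 9; {[14,16],[15,21]} hit by 16.
Points: 1, 9, 16 (3 total).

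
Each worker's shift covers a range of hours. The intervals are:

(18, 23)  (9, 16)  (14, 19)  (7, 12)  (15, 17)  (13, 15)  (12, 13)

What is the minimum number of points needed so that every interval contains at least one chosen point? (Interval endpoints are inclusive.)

Sort by right endpoint; whenever an interval is uncovered, place a point at its right end.
Sorted: [7,12] [12,13] [13,15] [9,16] [15,17] [14,19] [18,23]
{[7,12],[12,13]} hit by 12; {[13,15],[9,16],[15,17],[14,19]} hit by 15; {[18,23]} hit by 23.
Points: 12, 15, 23 (3 total).

3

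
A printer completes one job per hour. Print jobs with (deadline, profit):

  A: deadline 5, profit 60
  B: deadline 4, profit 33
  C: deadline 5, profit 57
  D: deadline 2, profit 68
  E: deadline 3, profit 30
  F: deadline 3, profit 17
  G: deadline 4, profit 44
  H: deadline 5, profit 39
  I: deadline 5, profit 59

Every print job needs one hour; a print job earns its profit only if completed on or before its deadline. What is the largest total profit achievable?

Sort by profit descending; place each in the latest free slot ≤ its deadline.
By profit: D(d2,68), A(d5,60), I(d5,59), C(d5,57), G(d4,44), H(d5,39), B(d4,33), E(d3,30), F(d3,17)
D→slot 2; A→slot 5; I→slot 4; C→slot 3; G→slot 1; H skipped; B skipped; E skipped; F skipped.
Profit = 44 + 68 + 57 + 59 + 60 = 288

288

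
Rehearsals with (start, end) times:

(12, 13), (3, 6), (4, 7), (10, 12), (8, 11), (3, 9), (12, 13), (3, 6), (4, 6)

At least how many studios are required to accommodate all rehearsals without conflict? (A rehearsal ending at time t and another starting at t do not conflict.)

starts: [3, 3, 3, 4, 4, 8, 10, 12, 12]
ends:   [6, 6, 6, 7, 9, 11, 12, 13, 13]
s3→1 s3→2 s3→3 s4→4 s4→5  — peak 5.

5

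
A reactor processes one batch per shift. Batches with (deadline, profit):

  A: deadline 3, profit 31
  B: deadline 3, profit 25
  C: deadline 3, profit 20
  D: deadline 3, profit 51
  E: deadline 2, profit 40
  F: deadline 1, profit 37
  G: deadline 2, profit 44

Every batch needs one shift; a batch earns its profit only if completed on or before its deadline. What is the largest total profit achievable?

Take jobs in profit order; each goes to the latest open slot no later than its deadline.
Profit order: D=51 G=44 E=40 F=37 A=31 B=25 C=20
Assign: D→slot 3, G→slot 2, E→slot 1, F skipped, A skipped, B skipped, C skipped.
Slots: [1:E] [2:G] [3:D]
Profit = 40 + 44 + 51 = 135

135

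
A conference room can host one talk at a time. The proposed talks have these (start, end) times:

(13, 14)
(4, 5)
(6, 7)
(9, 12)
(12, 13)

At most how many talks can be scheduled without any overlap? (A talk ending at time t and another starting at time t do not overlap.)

5

Sort by end time and greedily take each interval whose start is ≥ the last chosen end.
Sorted by end: (4,5)  (6,7)  (9,12)  (12,13)  (13,14)
take (4,5); take (6,7); take (9,12); take (12,13); take (13,14).
Selected 5 talks.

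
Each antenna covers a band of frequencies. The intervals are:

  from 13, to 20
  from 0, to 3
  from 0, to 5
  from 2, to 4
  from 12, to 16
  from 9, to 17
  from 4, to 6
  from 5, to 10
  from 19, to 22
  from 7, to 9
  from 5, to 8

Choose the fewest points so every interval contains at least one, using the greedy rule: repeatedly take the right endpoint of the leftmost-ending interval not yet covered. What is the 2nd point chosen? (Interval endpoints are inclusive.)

Sort by right endpoint; whenever an interval is uncovered, place a point at its right end.
Sorted: [0,3] [2,4] [0,5] [4,6] [5,8] [7,9] [5,10] [12,16] [9,17] [13,20] [19,22]
{[0,3],[2,4],[0,5]} hit by 3; {[4,6],[5,8]} hit by 6; {[7,9],[5,10]} hit by 9; {[12,16],[9,17],[13,20]} hit by 16; {[19,22]} hit by 22.
Points: 3, 6, 9, 16, 22 (5 total).

6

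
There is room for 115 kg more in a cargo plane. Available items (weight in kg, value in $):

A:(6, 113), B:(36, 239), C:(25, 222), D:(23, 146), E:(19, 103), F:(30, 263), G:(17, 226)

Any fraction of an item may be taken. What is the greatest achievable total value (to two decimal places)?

1069.35

Sort by value per unit weight and fill in that order.
Order: A (113/6=18.83) > G (226/17=13.29) > C (222/25=8.88) > F (263/30=8.77) > B (239/36=6.64) > D (146/23=6.35) > E (103/19=5.42)
Fill: take A (6 @ 113) → take G (17 @ 226) → take C (25 @ 222) → take F (30 @ 263) → take B (36 @ 239) → take 1/23 of D → 6.35; 115/115 used.
Total value = 1069.35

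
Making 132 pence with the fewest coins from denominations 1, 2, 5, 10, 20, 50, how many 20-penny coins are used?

Use the largest denomination that fits, subtract, and repeat.
132 − 2×50→32 − 1×20→12 − 1×10→2 − 1×2→0
Count of 20: 1

1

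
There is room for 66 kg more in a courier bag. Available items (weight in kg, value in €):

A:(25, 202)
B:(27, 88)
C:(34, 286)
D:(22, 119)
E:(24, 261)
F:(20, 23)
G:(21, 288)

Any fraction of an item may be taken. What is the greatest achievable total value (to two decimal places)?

725.65

Order: G (288/21=13.71) > E (261/24=10.88) > C (286/34=8.41) > A (202/25=8.08) > D (119/22=5.41) > B (88/27=3.26) > F (23/20=1.15)
Fill: take G (21 @ 288) → take E (24 @ 261) → take 21/34 of C → 176.65; 66/66 used.
Total value = 725.65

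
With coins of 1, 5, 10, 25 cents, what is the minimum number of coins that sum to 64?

7

Use the largest denomination that fits, subtract, and repeat.
64 = 2×25 + 1×10 + 4×1
Total coins = 2 + 1 + 4 = 7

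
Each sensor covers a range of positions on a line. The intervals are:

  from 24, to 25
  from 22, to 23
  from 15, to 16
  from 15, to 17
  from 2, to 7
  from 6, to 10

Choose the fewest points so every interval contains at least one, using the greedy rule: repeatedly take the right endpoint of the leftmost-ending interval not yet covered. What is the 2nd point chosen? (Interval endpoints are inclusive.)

16

Process intervals by earliest right end; each time one isn't hit yet, stab at its right endpoint.
By right end: [2,7]  [6,10]  [15,16]  [15,17]  [22,23]  [24,25]
[2,7] uncovered → point at 7; [15,16] uncovered → point at 16; [22,23] uncovered → point at 23; [24,25] uncovered → point at 25.
Points: 7, 16, 23, 25 (4 total).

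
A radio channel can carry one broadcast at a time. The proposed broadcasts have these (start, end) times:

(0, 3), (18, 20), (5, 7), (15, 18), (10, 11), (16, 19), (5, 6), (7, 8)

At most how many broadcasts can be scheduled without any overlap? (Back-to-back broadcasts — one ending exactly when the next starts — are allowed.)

6

Order by finish time; keep every interval that doesn't clash with the previous kept one.
By end time: (0,3), (5,6), (5,7), (7,8), (10,11), (15,18), (16,19), (18,20).
Pick (0,3); next start ≥ 3 → (5,6); next start ≥ 6 → (7,8); next start ≥ 8 → (10,11); next start ≥ 11 → (15,18); next start ≥ 18 → (18,20).
Selected 6 broadcasts.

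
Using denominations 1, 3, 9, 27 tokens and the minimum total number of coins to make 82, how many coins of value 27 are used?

82 − 3×27→1 − 1×1→0
Count of 27: 3

3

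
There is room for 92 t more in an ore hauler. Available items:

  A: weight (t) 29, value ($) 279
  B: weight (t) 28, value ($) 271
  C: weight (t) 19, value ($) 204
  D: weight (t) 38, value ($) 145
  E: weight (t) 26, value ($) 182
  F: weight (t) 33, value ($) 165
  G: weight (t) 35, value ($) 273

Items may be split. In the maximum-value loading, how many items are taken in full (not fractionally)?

Greedy by value/weight ratio, highest first.
Ratios (sorted): C 10.74, B 9.68, A 9.62, G 7.80, E 7.00, F 5.00, D 3.82
take C (19 @ 204); take B (28 @ 271); take A (29 @ 279); take 16/35 of G → 124.80. Capacity used 92/92.
3 item(s) taken whole; one partial (take 16/35 of G).

3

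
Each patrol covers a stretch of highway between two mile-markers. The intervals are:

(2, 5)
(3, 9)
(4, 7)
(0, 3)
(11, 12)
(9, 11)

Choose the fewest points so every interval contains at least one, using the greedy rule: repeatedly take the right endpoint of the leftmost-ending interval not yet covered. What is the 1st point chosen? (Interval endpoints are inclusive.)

3

Process intervals by earliest right end; each time one isn't hit yet, stab at its right endpoint.
By right end: [0,3]  [2,5]  [4,7]  [3,9]  [9,11]  [11,12]
[0,3] uncovered → point at 3; [4,7] uncovered → point at 7; [9,11] uncovered → point at 11.
Points: 3, 7, 11 (3 total).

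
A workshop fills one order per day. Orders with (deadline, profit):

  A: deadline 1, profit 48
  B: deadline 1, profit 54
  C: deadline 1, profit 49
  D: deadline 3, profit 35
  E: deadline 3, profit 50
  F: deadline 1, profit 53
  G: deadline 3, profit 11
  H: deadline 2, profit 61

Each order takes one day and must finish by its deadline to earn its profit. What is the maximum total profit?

165

Sort by profit descending; place each in the latest free slot ≤ its deadline.
By profit: H(d2,61), B(d1,54), F(d1,53), E(d3,50), C(d1,49), A(d1,48), D(d3,35), G(d3,11)
H→slot 2; B→slot 1; F skipped; E→slot 3; C skipped; A skipped; D skipped; G skipped.
Profit = 54 + 61 + 50 = 165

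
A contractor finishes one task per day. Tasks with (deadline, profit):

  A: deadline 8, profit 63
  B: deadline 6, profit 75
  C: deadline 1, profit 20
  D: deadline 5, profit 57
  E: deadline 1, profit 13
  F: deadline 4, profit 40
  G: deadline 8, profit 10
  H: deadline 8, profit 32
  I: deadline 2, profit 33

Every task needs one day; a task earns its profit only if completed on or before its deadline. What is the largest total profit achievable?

330

Sort by profit descending; place each in the latest free slot ≤ its deadline.
By profit: B(d6,75), A(d8,63), D(d5,57), F(d4,40), I(d2,33), H(d8,32), C(d1,20), E(d1,13), G(d8,10)
B→slot 6; A→slot 8; D→slot 5; F→slot 4; I→slot 2; H→slot 7; C→slot 1; E skipped; G→slot 3.
Profit = 20 + 33 + 10 + 40 + 57 + 75 + 32 + 63 = 330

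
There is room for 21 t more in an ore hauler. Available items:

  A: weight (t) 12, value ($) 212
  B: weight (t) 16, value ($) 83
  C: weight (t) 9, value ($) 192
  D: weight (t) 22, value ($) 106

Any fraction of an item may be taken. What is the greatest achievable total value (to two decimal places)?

Ratios (sorted): C 21.33, A 17.67, B 5.19, D 4.82
take C (9 @ 192); take A (12 @ 212). Capacity used 21/21.
Total value = 404.00

404.00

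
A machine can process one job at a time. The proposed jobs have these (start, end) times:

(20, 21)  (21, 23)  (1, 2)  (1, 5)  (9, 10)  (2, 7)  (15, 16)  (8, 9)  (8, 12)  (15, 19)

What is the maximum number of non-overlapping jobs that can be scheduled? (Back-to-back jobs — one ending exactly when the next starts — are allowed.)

Sort by end time and greedily take each interval whose start is ≥ the last chosen end.
Sorted by end: (1,2)  (1,5)  (2,7)  (8,9)  (9,10)  (8,12)  (15,16)  (15,19)  (20,21)  (21,23)
take (1,2); skip (1,5); take (2,7); take (8,9); take (9,10); skip (8,12); take (15,16); take (20,21); take (21,23).
Selected 7 jobs.

7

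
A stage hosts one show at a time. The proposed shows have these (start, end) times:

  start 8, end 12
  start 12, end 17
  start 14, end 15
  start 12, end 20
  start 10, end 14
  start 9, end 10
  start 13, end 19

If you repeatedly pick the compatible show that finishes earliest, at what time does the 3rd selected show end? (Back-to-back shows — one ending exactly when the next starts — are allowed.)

15

Order by finish time; keep every interval that doesn't clash with the previous kept one.
Sorted by end: (9,10)  (8,12)  (10,14)  (14,15)  (12,17)  (13,19)  (12,20)
take (9,10); skip (8,12); take (10,14); take (14,15); skip (12,17).
Selected: (9,10) (10,14) (14,15)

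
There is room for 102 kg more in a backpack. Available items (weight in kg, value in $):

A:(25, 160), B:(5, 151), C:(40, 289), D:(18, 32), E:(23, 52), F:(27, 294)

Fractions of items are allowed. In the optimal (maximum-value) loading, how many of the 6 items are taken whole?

4

Sort by value per unit weight and fill in that order.
Order: B (151/5=30.20) > F (294/27=10.89) > C (289/40=7.22) > A (160/25=6.40) > E (52/23=2.26) > D (32/18=1.78)
Fill: take B (5 @ 151) → take F (27 @ 294) → take C (40 @ 289) → take A (25 @ 160) → take 5/23 of E → 11.30; 102/102 used.
4 item(s) taken whole; one partial (take 5/23 of E).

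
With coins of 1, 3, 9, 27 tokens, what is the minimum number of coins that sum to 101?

7

Use the largest denomination that fits, subtract, and repeat.
101 = 3×27 + 2×9 + 2×1
Total coins = 3 + 2 + 2 = 7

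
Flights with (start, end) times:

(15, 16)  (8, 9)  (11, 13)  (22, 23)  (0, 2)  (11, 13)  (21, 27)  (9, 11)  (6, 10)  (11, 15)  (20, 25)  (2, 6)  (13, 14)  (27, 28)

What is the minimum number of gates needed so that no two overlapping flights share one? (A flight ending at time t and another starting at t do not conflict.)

3

The answer is the maximum number of intervals overlapping at any instant.
Events (time:±→running): 0:+→1 2:-→0 2:+→1 6:-→0 6:+→1 8:+→2 9:-→1 9:+→2 10:-→1 11:-→0 11:+→1 11:+→2 11:+→3 … peak 3.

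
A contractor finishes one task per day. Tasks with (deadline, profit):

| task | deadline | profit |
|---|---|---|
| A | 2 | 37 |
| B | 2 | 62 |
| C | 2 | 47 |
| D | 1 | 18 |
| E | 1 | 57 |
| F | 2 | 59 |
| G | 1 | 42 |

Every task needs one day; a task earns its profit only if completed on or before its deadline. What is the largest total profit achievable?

Sort by profit descending; place each in the latest free slot ≤ its deadline.
By profit: B(d2,62), F(d2,59), E(d1,57), C(d2,47), G(d1,42), A(d2,37), D(d1,18)
B→slot 2; F→slot 1; E skipped; C skipped; G skipped; A skipped; D skipped.
Profit = 59 + 62 = 121

121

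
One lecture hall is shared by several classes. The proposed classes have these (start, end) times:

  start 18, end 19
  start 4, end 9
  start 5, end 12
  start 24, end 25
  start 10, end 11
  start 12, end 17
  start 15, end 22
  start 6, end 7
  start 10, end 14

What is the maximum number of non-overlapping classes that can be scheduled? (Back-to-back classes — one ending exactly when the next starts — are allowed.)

Greedy by earliest finish: after sorting by end time, pick each interval compatible with the last pick.
By end time: (6,7), (4,9), (10,11), (5,12), (10,14), (12,17), (18,19), (15,22), (24,25).
Pick (6,7); next start ≥ 7 → (10,11); next start ≥ 11 → (12,17); next start ≥ 17 → (18,19); next start ≥ 19 → (24,25).
Selected 5 classes.

5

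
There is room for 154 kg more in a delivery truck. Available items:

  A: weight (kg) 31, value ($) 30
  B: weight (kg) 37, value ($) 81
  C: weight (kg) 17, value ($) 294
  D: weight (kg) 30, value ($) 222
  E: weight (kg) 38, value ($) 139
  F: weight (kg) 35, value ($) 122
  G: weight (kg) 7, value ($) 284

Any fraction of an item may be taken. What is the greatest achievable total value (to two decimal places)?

1120.11

Ratios (sorted): G 40.57, C 17.29, D 7.40, E 3.66, F 3.49, B 2.19, A 0.97
take G (7 @ 284); take C (17 @ 294); take D (30 @ 222); take E (38 @ 139); take F (35 @ 122); take 27/37 of B → 59.11. Capacity used 154/154.
Total value = 1120.11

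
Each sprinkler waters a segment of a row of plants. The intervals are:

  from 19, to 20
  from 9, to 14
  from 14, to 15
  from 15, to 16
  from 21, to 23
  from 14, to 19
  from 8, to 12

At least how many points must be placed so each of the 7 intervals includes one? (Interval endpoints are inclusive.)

Sorted: [8,12] [9,14] [14,15] [15,16] [14,19] [19,20] [21,23]
{[8,12],[9,14]} hit by 12; {[14,15],[15,16],[14,19]} hit by 15; {[19,20]} hit by 20; {[21,23]} hit by 23.
Points: 12, 15, 20, 23 (4 total).

4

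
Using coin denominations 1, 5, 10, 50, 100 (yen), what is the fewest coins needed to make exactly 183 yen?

183 − 1×100→83 − 1×50→33 − 3×10→3 − 3×1→0
Total coins = 1 + 1 + 3 + 3 = 8

8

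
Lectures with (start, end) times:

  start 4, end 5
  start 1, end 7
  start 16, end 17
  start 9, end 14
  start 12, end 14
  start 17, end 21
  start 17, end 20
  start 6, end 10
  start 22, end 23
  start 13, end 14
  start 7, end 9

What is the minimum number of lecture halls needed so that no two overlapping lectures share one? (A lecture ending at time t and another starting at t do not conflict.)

3

The answer is the maximum number of intervals overlapping at any instant.
starts: [1, 4, 6, 7, 9, 12, 13, 16, 17, 17, 22]
ends:   [5, 7, 9, 10, 14, 14, 14, 17, 20, 21, 23]
s1→1 s4→2 e5→1 s6→2 e7→1 s7→2 e9→1 s9→2 e10→1 s12→2 s13→3  — peak 3.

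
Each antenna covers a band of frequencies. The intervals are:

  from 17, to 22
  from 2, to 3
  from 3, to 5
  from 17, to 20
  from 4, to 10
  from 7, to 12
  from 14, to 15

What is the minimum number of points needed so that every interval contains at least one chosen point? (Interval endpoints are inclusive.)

4

Process intervals by earliest right end; each time one isn't hit yet, stab at its right endpoint.
Sorted: [2,3] [3,5] [4,10] [7,12] [14,15] [17,20] [17,22]
{[2,3],[3,5]} hit by 3; {[4,10],[7,12]} hit by 10; {[14,15]} hit by 15; {[17,20],[17,22]} hit by 20.
Points: 3, 10, 15, 20 (4 total).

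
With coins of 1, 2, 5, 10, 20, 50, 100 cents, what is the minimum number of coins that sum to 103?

3

Use the largest denomination that fits, subtract, and repeat.
103 = 1×100 + 1×2 + 1×1
Total coins = 1 + 1 + 1 = 3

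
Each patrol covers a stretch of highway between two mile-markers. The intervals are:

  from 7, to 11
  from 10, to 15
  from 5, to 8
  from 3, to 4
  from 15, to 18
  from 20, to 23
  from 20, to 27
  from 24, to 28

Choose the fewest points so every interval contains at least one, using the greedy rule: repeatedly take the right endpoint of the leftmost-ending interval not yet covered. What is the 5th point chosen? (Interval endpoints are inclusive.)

28

Sorted: [3,4] [5,8] [7,11] [10,15] [15,18] [20,23] [20,27] [24,28]
{[3,4]} hit by 4; {[5,8],[7,11]} hit by 8; {[10,15],[15,18]} hit by 15; {[20,23],[20,27]} hit by 23; {[24,28]} hit by 28.
Points: 4, 8, 15, 23, 28 (5 total).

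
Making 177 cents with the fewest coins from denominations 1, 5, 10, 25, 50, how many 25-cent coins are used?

Greedy: take as many of the largest coin as possible, then repeat with the remainder.
177 − 3×50→27 − 1×25→2 − 2×1→0
Count of 25: 1

1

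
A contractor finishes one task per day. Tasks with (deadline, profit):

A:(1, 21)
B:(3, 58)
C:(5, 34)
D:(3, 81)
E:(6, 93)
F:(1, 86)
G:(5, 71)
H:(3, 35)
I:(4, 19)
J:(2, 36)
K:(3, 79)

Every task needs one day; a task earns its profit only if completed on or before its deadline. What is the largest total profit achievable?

444

Take jobs in profit order; each goes to the latest open slot no later than its deadline.
Profit order: E=93 F=86 D=81 K=79 G=71 B=58 J=36 H=35 C=34 A=21 I=19
Assign: E→slot 6, F→slot 1, D→slot 3, K→slot 2, G→slot 5, B skipped, J skipped, H skipped, C→slot 4, A skipped, I skipped.
Slots: [1:F] [2:K] [3:D] [4:C] [5:G] [6:E]
Profit = 86 + 79 + 81 + 34 + 71 + 93 = 444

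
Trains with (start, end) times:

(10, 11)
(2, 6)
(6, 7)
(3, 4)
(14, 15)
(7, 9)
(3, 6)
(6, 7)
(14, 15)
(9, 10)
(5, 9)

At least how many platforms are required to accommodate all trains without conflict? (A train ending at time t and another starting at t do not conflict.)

3

Events (time:±→running): 2:+→1 3:+→2 3:+→3 … peak 3.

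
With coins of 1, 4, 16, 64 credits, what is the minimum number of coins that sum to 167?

8

167 − 2×64→39 − 2×16→7 − 1×4→3 − 3×1→0
Total coins = 2 + 2 + 1 + 3 = 8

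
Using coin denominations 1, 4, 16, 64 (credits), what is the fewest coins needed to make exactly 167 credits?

8

Greedy: take as many of the largest coin as possible, then repeat with the remainder.
167 = 2×64 + 2×16 + 1×4 + 3×1
Total coins = 2 + 2 + 1 + 3 = 8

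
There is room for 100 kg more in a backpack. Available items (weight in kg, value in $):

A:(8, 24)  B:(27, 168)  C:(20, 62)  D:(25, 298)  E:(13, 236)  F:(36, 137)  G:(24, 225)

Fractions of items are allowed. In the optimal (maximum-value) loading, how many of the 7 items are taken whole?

4

Sort by value per unit weight and fill in that order.
Order: E (236/13=18.15) > D (298/25=11.92) > G (225/24=9.38) > B (168/27=6.22) > F (137/36=3.81) > C (62/20=3.10) > A (24/8=3.00)
Fill: take E (13 @ 236) → take D (25 @ 298) → take G (24 @ 225) → take B (27 @ 168) → take 11/36 of F → 41.86; 100/100 used.
4 item(s) taken whole; one partial (take 11/36 of F).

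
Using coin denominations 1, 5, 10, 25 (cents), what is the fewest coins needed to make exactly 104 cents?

8

Greedy: take as many of the largest coin as possible, then repeat with the remainder.
104 = 4×25 + 4×1
Total coins = 4 + 4 = 8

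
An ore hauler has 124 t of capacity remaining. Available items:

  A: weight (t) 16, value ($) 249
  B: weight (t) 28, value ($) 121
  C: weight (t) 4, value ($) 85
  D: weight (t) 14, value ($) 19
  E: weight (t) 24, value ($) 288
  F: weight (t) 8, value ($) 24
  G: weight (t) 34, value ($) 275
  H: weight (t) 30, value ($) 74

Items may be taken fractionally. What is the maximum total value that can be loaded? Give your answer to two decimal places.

Greedy by value/weight ratio, highest first.
Order: C (85/4=21.25) > A (249/16=15.56) > E (288/24=12.00) > G (275/34=8.09) > B (121/28=4.32) > F (24/8=3.00) > H (74/30=2.47) > D (19/14=1.36)
Fill: take C (4 @ 85) → take A (16 @ 249) → take E (24 @ 288) → take G (34 @ 275) → take B (28 @ 121) → take F (8 @ 24) → take 10/30 of H → 24.67; 124/124 used.
Total value = 1066.67

1066.67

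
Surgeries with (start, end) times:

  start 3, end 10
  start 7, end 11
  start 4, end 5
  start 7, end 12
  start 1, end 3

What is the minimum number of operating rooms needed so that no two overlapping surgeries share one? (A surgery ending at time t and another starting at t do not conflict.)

3

The answer is the maximum number of intervals overlapping at any instant.
starts: [1, 3, 4, 7, 7]
ends:   [3, 5, 10, 11, 12]
s1→1 e3→0 s3→1 s4→2 e5→1 s7→2 s7→3  — peak 3.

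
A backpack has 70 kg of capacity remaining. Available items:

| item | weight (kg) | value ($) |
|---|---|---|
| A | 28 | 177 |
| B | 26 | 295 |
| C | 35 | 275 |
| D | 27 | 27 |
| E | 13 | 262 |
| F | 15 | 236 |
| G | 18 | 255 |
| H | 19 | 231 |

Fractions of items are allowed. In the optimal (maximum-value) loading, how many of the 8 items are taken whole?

Sort by value per unit weight and fill in that order.
Order: E (262/13=20.15) > F (236/15=15.73) > G (255/18=14.17) > H (231/19=12.16) > B (295/26=11.35) > C (275/35=7.86) > A (177/28=6.32) > D (27/27=1.00)
Fill: take E (13 @ 262) → take F (15 @ 236) → take G (18 @ 255) → take H (19 @ 231) → take 5/26 of B → 56.73; 70/70 used.
4 item(s) taken whole; one partial (take 5/26 of B).

4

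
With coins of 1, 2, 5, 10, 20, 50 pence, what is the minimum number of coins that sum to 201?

201 − 4×50→1 − 1×1→0
Total coins = 4 + 1 = 5

5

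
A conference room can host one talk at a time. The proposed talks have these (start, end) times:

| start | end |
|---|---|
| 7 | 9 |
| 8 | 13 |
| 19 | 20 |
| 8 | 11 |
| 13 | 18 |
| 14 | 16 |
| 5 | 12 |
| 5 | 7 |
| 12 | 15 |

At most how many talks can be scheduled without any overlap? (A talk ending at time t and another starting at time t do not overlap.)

4

Sort by end time and greedily take each interval whose start is ≥ the last chosen end.
Sorted by end: (5,7)  (7,9)  (8,11)  (5,12)  (8,13)  (12,15)  (14,16)  (13,18)  (19,20)
take (5,7); take (7,9); take (12,15); skip (14,16); skip (13,18); take (19,20).
Selected 4 talks.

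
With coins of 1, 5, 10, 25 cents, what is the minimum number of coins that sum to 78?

6

78 − 3×25→3 − 3×1→0
Total coins = 3 + 3 = 6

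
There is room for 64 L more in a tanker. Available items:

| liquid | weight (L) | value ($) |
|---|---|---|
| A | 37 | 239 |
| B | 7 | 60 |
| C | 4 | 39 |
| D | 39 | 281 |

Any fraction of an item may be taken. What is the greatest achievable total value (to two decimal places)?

470.43

Order: C (39/4=9.75) > B (60/7=8.57) > D (281/39=7.21) > A (239/37=6.46)
Fill: take C (4 @ 39) → take B (7 @ 60) → take D (39 @ 281) → take 14/37 of A → 90.43; 64/64 used.
Total value = 470.43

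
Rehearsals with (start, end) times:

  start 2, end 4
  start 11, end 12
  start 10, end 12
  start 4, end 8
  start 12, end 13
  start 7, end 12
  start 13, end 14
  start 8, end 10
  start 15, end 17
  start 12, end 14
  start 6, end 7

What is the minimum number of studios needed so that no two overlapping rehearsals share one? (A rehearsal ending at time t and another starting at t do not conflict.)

3

The answer is the maximum number of intervals overlapping at any instant.
Events (time:±→running): 2:+→1 4:-→0 4:+→1 6:+→2 7:-→1 7:+→2 8:-→1 8:+→2 10:-→1 10:+→2 11:+→3 … peak 3.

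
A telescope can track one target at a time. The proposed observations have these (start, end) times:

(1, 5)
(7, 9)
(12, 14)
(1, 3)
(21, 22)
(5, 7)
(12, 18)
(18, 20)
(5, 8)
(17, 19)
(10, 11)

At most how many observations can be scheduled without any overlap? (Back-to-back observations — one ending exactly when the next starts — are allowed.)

7

Sorted by end: (1,3)  (1,5)  (5,7)  (5,8)  (7,9)  (10,11)  (12,14)  (12,18)  (17,19)  (18,20)  (21,22)
take (1,3); take (5,7); take (7,9); take (10,11); take (12,14); take (17,19); take (21,22).
Selected 7 observations.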